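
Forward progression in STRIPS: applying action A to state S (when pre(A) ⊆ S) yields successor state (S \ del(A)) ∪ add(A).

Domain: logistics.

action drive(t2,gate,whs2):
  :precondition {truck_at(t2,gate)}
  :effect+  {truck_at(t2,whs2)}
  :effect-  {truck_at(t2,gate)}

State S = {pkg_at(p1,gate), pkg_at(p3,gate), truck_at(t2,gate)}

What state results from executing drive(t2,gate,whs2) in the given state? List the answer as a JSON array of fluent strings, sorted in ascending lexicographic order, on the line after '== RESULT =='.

Compute (S \ del) ∪ add:
  pre ⊆ S: {truck_at(t2,gate)} ⊆ S  — applicable
  S \ del = {pkg_at(p1,gate), pkg_at(p3,gate)}
  ∪ add   = {pkg_at(p1,gate), pkg_at(p3,gate), truck_at(t2,whs2)}

== RESULT ==
["pkg_at(p1,gate)", "pkg_at(p3,gate)", "truck_at(t2,whs2)"]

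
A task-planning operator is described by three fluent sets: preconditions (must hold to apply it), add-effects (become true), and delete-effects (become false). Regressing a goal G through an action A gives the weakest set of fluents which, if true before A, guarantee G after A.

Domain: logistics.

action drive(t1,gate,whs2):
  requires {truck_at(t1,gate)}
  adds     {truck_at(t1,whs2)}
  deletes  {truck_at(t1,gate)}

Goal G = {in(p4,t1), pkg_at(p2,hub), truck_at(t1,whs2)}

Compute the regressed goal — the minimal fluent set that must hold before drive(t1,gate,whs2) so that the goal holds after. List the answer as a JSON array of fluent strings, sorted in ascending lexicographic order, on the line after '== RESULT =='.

Regress:
  G ∩ del = {}  (empty — regression defined)
  G \ add = {in(p4,t1), pkg_at(p2,hub), truck_at(t1,whs2)} \ {truck_at(t1,whs2)} = {in(p4,t1), pkg_at(p2,hub)}
  ∪ pre   = {in(p4,t1), pkg_at(p2,hub)} ∪ {truck_at(t1,gate)}
          = {in(p4,t1), pkg_at(p2,hub), truck_at(t1,gate)}

== RESULT ==
["in(p4,t1)", "pkg_at(p2,hub)", "truck_at(t1,gate)"]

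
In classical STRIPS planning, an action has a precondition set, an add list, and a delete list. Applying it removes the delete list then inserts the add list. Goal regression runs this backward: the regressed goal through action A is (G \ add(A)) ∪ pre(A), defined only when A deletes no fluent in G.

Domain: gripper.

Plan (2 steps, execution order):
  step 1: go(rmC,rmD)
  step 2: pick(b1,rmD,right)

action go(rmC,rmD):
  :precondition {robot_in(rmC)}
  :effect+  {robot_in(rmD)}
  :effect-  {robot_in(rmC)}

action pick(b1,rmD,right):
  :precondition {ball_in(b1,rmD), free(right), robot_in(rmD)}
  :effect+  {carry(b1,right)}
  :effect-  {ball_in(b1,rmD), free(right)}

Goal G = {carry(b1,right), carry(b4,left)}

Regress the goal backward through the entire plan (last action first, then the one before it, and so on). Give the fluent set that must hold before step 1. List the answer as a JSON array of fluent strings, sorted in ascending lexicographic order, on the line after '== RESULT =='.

Regress step by step:
  through step 2 (pick(b1,rmD,right)): drop {carry(b1,right)}, keep {carry(b4,left)}, require {ball_in(b1,rmD), free(right), robot_in(rmD)}
    → {ball_in(b1,rmD), carry(b4,left), free(right), robot_in(rmD)}
  through step 1 (go(rmC,rmD)): drop {robot_in(rmD)}, keep {ball_in(b1,rmD), carry(b4,left), free(right)}, require {robot_in(rmC)}
    → {ball_in(b1,rmD), carry(b4,left), free(right), robot_in(rmC)}

== RESULT ==
["ball_in(b1,rmD)", "carry(b4,left)", "free(right)", "robot_in(rmC)"]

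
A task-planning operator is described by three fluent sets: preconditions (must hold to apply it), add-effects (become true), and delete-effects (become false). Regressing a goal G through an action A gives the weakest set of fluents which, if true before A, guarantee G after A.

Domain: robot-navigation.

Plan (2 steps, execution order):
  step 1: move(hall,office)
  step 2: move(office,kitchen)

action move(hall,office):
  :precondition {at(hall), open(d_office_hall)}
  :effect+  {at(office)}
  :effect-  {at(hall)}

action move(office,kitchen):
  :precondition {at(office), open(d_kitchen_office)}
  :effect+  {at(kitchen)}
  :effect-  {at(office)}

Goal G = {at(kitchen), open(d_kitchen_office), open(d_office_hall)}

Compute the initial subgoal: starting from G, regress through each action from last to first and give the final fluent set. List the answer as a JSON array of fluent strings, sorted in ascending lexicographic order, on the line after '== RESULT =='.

Regress step by step:
  through step 2 (move(office,kitchen)): drop {at(kitchen)}, keep {open(d_kitchen_office), open(d_office_hall)}, require {at(office), open(d_kitchen_office)}
    → {at(office), open(d_kitchen_office), open(d_office_hall)}
  through step 1 (move(hall,office)): drop {at(office)}, keep {open(d_kitchen_office), open(d_office_hall)}, require {at(hall), open(d_office_hall)}
    → {at(hall), open(d_kitchen_office), open(d_office_hall)}

== RESULT ==
["at(hall)", "open(d_kitchen_office)", "open(d_office_hall)"]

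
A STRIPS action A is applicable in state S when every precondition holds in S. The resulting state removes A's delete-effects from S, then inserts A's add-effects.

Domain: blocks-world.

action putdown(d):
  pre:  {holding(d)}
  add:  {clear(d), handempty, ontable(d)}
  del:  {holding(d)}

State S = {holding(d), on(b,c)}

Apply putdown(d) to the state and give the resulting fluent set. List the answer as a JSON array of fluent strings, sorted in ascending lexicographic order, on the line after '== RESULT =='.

Progress:
  pre ⊆ S: {holding(d)} ⊆ S  — applicable
  S \ del = {on(b,c)}
  ∪ add   = {clear(d), handempty, on(b,c), ontable(d)}

== RESULT ==
["clear(d)", "handempty", "on(b,c)", "ontable(d)"]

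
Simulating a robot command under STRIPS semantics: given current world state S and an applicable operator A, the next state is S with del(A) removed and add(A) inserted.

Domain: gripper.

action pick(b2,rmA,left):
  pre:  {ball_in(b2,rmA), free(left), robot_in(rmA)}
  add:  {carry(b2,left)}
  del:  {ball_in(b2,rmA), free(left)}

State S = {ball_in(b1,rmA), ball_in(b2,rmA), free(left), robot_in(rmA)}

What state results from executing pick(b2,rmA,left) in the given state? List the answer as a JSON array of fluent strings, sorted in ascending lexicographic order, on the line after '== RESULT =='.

Compute (S \ del) ∪ add:
  pre ⊆ S: {ball_in(b2,rmA), free(left), robot_in(rmA)} ⊆ S  — applicable
  S \ del = {ball_in(b1,rmA), robot_in(rmA)}
  ∪ add   = {ball_in(b1,rmA), carry(b2,left), robot_in(rmA)}

== RESULT ==
["ball_in(b1,rmA)", "carry(b2,left)", "robot_in(rmA)"]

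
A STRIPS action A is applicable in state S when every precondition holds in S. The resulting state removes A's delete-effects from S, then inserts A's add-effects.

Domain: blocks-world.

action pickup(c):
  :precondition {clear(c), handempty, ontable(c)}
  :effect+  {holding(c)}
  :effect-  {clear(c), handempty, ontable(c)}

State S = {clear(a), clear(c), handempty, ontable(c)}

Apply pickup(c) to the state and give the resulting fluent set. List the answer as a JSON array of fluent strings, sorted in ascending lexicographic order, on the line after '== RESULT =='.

Progress:
  pre ⊆ S: {clear(c), handempty, ontable(c)} ⊆ S  — applicable
  S \ del = {clear(a)}
  ∪ add   = {clear(a), holding(c)}

== RESULT ==
["clear(a)", "holding(c)"]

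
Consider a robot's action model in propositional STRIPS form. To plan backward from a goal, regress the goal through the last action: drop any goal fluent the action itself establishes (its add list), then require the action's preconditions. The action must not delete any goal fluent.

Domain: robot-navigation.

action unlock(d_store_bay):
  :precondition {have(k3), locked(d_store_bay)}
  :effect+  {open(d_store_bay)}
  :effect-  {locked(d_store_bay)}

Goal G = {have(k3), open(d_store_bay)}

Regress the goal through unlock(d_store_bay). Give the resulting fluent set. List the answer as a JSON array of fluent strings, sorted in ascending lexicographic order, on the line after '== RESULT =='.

Regress:
  G ∩ del = {}  (empty — regression defined)
  G \ add = {have(k3), open(d_store_bay)} \ {open(d_store_bay)} = {have(k3)}
  ∪ pre   = {have(k3)} ∪ {have(k3), locked(d_store_bay)}
          = {have(k3), locked(d_store_bay)}

== RESULT ==
["have(k3)", "locked(d_store_bay)"]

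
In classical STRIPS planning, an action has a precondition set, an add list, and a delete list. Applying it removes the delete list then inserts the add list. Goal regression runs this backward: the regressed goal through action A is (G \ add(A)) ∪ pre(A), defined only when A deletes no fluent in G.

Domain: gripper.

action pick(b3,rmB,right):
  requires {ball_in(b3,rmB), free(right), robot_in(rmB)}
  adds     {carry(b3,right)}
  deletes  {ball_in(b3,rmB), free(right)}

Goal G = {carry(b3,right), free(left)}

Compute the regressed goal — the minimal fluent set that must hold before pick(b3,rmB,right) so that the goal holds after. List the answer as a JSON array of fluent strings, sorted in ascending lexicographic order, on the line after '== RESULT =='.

Regress:
  G ∩ del = {}  (empty — regression defined)
  G \ add = {carry(b3,right), free(left)} \ {carry(b3,right)} = {free(left)}
  ∪ pre   = {free(left)} ∪ {ball_in(b3,rmB), free(right), robot_in(rmB)}
          = {ball_in(b3,rmB), free(left), free(right), robot_in(rmB)}

== RESULT ==
["ball_in(b3,rmB)", "free(left)", "free(right)", "robot_in(rmB)"]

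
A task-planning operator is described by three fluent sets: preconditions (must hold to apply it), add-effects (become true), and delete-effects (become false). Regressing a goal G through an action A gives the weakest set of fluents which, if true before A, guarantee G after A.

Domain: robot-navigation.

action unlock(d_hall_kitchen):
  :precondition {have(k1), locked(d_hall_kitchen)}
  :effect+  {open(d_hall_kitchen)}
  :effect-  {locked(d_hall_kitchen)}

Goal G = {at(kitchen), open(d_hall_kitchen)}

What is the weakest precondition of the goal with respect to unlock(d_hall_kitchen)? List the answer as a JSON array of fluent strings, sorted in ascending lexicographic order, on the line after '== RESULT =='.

Regress:
  G ∩ del = {}  (empty — regression defined)
  G \ add = {at(kitchen), open(d_hall_kitchen)} \ {open(d_hall_kitchen)} = {at(kitchen)}
  ∪ pre   = {at(kitchen)} ∪ {have(k1), locked(d_hall_kitchen)}
          = {at(kitchen), have(k1), locked(d_hall_kitchen)}

== RESULT ==
["at(kitchen)", "have(k1)", "locked(d_hall_kitchen)"]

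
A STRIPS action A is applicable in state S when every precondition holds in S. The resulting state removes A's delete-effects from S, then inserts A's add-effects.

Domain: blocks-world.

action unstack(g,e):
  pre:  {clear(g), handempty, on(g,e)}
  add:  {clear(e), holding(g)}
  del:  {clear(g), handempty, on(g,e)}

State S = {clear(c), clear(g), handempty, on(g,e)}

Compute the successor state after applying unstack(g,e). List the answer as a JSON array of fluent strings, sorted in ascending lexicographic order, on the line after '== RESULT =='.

Progress:
  pre ⊆ S: {clear(g), handempty, on(g,e)} ⊆ S  — applicable
  S \ del = {clear(c)}
  ∪ add   = {clear(c), clear(e), holding(g)}

== RESULT ==
["clear(c)", "clear(e)", "holding(g)"]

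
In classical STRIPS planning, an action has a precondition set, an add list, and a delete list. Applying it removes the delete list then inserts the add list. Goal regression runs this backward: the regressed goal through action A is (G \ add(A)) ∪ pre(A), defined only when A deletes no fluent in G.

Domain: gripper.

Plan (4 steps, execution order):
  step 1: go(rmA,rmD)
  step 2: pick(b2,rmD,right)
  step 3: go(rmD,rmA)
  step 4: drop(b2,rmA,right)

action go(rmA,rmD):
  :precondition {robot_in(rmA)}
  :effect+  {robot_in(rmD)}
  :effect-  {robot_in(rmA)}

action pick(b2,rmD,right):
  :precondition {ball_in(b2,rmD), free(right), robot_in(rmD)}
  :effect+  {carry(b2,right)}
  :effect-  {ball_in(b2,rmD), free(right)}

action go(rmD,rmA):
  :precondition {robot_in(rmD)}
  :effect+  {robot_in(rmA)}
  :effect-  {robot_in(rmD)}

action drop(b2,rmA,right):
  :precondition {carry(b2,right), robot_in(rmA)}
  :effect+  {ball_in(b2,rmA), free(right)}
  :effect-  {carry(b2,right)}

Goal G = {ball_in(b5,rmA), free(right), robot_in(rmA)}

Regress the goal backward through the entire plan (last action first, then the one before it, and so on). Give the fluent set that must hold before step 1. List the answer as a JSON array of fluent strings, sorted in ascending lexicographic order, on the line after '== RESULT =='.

Work backward from the goal:
  through step 4 (drop(b2,rmA,right)): drop {free(right)}, keep {ball_in(b5,rmA), robot_in(rmA)}, require {carry(b2,right), robot_in(rmA)}
    → {ball_in(b5,rmA), carry(b2,right), robot_in(rmA)}
  through step 3 (go(rmD,rmA)): drop {robot_in(rmA)}, keep {ball_in(b5,rmA), carry(b2,right)}, require {robot_in(rmD)}
    → {ball_in(b5,rmA), carry(b2,right), robot_in(rmD)}
  through step 2 (pick(b2,rmD,right)): drop {carry(b2,right)}, keep {ball_in(b5,rmA), robot_in(rmD)}, require {ball_in(b2,rmD), free(right), robot_in(rmD)}
    → {ball_in(b2,rmD), ball_in(b5,rmA), free(right), robot_in(rmD)}
  through step 1 (go(rmA,rmD)): drop {robot_in(rmD)}, keep {ball_in(b2,rmD), ball_in(b5,rmA), free(right)}, require {robot_in(rmA)}
    → {ball_in(b2,rmD), ball_in(b5,rmA), free(right), robot_in(rmA)}

== RESULT ==
["ball_in(b2,rmD)", "ball_in(b5,rmA)", "free(right)", "robot_in(rmA)"]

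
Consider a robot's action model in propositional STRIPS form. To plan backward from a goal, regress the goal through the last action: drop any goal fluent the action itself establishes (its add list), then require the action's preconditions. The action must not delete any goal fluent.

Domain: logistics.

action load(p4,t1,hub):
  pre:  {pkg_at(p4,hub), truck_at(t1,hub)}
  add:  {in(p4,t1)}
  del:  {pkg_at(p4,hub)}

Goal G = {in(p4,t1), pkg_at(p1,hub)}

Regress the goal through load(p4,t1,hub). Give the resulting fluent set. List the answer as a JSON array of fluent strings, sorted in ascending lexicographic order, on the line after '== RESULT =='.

Regress:
  G ∩ del = {}  (empty — regression defined)
  G \ add = {in(p4,t1), pkg_at(p1,hub)} \ {in(p4,t1)} = {pkg_at(p1,hub)}
  ∪ pre   = {pkg_at(p1,hub)} ∪ {pkg_at(p4,hub), truck_at(t1,hub)}
          = {pkg_at(p1,hub), pkg_at(p4,hub), truck_at(t1,hub)}

== RESULT ==
["pkg_at(p1,hub)", "pkg_at(p4,hub)", "truck_at(t1,hub)"]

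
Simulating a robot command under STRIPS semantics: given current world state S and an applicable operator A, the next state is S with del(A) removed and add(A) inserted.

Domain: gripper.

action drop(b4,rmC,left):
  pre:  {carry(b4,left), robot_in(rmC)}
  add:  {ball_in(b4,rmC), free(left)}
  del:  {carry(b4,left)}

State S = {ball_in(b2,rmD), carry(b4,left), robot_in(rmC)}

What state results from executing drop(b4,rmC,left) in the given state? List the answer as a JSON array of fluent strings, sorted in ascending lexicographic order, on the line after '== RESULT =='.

Compute (S \ del) ∪ add:
  pre ⊆ S: {carry(b4,left), robot_in(rmC)} ⊆ S  — applicable
  S \ del = {ball_in(b2,rmD), robot_in(rmC)}
  ∪ add   = {ball_in(b2,rmD), ball_in(b4,rmC), free(left), robot_in(rmC)}

== RESULT ==
["ball_in(b2,rmD)", "ball_in(b4,rmC)", "free(left)", "robot_in(rmC)"]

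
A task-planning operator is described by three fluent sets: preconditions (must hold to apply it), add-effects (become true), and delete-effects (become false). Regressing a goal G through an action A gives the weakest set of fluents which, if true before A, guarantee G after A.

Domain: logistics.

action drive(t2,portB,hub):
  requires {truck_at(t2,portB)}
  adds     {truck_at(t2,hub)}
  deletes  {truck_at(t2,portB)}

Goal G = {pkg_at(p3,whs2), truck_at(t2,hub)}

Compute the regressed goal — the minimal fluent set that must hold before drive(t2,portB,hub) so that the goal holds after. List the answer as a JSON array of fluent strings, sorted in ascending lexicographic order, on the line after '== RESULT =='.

Regress:
  G ∩ del = {}  (empty — regression defined)
  G \ add = {pkg_at(p3,whs2), truck_at(t2,hub)} \ {truck_at(t2,hub)} = {pkg_at(p3,whs2)}
  ∪ pre   = {pkg_at(p3,whs2)} ∪ {truck_at(t2,portB)}
          = {pkg_at(p3,whs2), truck_at(t2,portB)}

== RESULT ==
["pkg_at(p3,whs2)", "truck_at(t2,portB)"]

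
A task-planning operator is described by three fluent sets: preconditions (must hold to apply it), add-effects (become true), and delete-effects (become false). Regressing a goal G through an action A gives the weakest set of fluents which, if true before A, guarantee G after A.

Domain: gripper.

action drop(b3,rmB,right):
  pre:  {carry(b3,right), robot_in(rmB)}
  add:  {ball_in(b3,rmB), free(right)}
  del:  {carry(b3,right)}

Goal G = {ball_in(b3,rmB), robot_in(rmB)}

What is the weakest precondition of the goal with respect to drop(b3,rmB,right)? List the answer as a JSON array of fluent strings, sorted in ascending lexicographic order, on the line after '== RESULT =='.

Regress:
  G ∩ del = {}  (empty — regression defined)
  G \ add = {ball_in(b3,rmB), robot_in(rmB)} \ {ball_in(b3,rmB), free(right)} = {robot_in(rmB)}
  ∪ pre   = {robot_in(rmB)} ∪ {carry(b3,right), robot_in(rmB)}
          = {carry(b3,right), robot_in(rmB)}

== RESULT ==
["carry(b3,right)", "robot_in(rmB)"]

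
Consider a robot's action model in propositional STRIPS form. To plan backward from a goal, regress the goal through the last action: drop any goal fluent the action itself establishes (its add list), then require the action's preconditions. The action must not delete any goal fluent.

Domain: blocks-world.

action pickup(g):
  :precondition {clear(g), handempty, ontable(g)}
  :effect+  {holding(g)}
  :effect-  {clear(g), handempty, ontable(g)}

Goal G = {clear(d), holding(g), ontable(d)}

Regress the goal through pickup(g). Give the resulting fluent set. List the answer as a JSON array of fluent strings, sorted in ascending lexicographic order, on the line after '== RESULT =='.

Regress:
  G ∩ del = {}  (empty — regression defined)
  G \ add = {clear(d), holding(g), ontable(d)} \ {holding(g)} = {clear(d), ontable(d)}
  ∪ pre   = {clear(d), ontable(d)} ∪ {clear(g), handempty, ontable(g)}
          = {clear(d), clear(g), handempty, ontable(d), ontable(g)}

== RESULT ==
["clear(d)", "clear(g)", "handempty", "ontable(d)", "ontable(g)"]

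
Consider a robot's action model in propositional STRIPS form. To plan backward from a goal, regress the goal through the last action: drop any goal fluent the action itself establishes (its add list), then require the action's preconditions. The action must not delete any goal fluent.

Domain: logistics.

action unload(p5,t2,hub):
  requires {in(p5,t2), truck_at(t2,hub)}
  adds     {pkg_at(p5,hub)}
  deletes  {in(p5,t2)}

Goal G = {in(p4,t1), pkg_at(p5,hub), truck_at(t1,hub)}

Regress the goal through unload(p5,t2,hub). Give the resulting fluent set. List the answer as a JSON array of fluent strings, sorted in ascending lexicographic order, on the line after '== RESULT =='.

Regress:
  G ∩ del = {}  (empty — regression defined)
  G \ add = {in(p4,t1), pkg_at(p5,hub), truck_at(t1,hub)} \ {pkg_at(p5,hub)} = {in(p4,t1), truck_at(t1,hub)}
  ∪ pre   = {in(p4,t1), truck_at(t1,hub)} ∪ {in(p5,t2), truck_at(t2,hub)}
          = {in(p4,t1), in(p5,t2), truck_at(t1,hub), truck_at(t2,hub)}

== RESULT ==
["in(p4,t1)", "in(p5,t2)", "truck_at(t1,hub)", "truck_at(t2,hub)"]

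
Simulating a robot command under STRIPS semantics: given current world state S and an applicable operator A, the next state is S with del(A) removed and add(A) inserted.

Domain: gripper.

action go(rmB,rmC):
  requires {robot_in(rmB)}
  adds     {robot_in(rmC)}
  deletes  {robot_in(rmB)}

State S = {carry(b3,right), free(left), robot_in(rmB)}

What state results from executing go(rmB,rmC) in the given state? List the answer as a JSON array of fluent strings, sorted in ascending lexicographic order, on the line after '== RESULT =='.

Progress:
  pre ⊆ S: {robot_in(rmB)} ⊆ S  — applicable
  S \ del = {carry(b3,right), free(left)}
  ∪ add   = {carry(b3,right), free(left), robot_in(rmC)}

== RESULT ==
["carry(b3,right)", "free(left)", "robot_in(rmC)"]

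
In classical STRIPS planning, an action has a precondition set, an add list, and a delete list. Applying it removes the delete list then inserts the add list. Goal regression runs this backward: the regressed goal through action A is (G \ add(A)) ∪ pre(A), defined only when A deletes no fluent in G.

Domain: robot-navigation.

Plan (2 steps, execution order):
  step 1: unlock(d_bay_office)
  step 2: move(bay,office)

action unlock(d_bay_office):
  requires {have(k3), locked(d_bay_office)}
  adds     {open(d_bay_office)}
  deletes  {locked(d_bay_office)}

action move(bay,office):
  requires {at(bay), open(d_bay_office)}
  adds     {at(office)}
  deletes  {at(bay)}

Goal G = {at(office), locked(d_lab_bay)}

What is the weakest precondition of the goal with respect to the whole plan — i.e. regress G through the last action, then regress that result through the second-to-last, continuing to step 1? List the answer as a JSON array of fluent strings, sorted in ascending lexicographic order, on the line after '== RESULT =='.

Regress step by step:
  through step 2 (move(bay,office)): drop {at(office)}, keep {locked(d_lab_bay)}, require {at(bay), open(d_bay_office)}
    → {at(bay), locked(d_lab_bay), open(d_bay_office)}
  through step 1 (unlock(d_bay_office)): drop {open(d_bay_office)}, keep {at(bay), locked(d_lab_bay)}, require {have(k3), locked(d_bay_office)}
    → {at(bay), have(k3), locked(d_bay_office), locked(d_lab_bay)}

== RESULT ==
["at(bay)", "have(k3)", "locked(d_bay_office)", "locked(d_lab_bay)"]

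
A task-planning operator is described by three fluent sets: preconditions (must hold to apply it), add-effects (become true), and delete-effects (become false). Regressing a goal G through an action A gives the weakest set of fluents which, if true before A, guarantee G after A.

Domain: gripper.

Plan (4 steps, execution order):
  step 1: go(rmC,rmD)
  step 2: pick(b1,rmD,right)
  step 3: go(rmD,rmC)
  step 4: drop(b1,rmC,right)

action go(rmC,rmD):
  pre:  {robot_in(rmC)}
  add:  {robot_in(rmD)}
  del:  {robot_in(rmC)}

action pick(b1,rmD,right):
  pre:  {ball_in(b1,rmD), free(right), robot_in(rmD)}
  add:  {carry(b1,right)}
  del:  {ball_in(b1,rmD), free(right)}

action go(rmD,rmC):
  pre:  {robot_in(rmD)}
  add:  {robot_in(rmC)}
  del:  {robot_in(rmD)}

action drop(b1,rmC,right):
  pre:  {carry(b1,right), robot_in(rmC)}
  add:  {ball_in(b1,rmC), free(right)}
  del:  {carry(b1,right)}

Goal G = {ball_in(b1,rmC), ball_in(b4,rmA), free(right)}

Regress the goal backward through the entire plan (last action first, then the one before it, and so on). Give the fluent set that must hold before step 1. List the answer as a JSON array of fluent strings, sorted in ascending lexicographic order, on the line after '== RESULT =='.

Work backward from the goal:
  through step 4 (drop(b1,rmC,right)): drop {ball_in(b1,rmC), free(right)}, keep {ball_in(b4,rmA)}, require {carry(b1,right), robot_in(rmC)}
    → {ball_in(b4,rmA), carry(b1,right), robot_in(rmC)}
  through step 3 (go(rmD,rmC)): drop {robot_in(rmC)}, keep {ball_in(b4,rmA), carry(b1,right)}, require {robot_in(rmD)}
    → {ball_in(b4,rmA), carry(b1,right), robot_in(rmD)}
  through step 2 (pick(b1,rmD,right)): drop {carry(b1,right)}, keep {ball_in(b4,rmA), robot_in(rmD)}, require {ball_in(b1,rmD), free(right), robot_in(rmD)}
    → {ball_in(b1,rmD), ball_in(b4,rmA), free(right), robot_in(rmD)}
  through step 1 (go(rmC,rmD)): drop {robot_in(rmD)}, keep {ball_in(b1,rmD), ball_in(b4,rmA), free(right)}, require {robot_in(rmC)}
    → {ball_in(b1,rmD), ball_in(b4,rmA), free(right), robot_in(rmC)}

== RESULT ==
["ball_in(b1,rmD)", "ball_in(b4,rmA)", "free(right)", "robot_in(rmC)"]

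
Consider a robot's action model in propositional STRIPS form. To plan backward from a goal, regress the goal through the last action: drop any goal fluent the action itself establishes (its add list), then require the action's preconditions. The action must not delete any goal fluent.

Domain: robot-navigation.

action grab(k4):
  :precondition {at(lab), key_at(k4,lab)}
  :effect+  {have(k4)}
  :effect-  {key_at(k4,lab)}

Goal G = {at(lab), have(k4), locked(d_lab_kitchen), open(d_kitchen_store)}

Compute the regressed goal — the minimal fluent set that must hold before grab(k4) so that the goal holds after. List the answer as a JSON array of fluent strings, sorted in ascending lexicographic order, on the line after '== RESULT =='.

Regress:
  G ∩ del = {}  (empty — regression defined)
  G \ add = {at(lab), have(k4), locked(d_lab_kitchen), open(d_kitchen_store)} \ {have(k4)} = {at(lab), locked(d_lab_kitchen), open(d_kitchen_store)}
  ∪ pre   = {at(lab), locked(d_lab_kitchen), open(d_kitchen_store)} ∪ {at(lab), key_at(k4,lab)}
          = {at(lab), key_at(k4,lab), locked(d_lab_kitchen), open(d_kitchen_store)}

== RESULT ==
["at(lab)", "key_at(k4,lab)", "locked(d_lab_kitchen)", "open(d_kitchen_store)"]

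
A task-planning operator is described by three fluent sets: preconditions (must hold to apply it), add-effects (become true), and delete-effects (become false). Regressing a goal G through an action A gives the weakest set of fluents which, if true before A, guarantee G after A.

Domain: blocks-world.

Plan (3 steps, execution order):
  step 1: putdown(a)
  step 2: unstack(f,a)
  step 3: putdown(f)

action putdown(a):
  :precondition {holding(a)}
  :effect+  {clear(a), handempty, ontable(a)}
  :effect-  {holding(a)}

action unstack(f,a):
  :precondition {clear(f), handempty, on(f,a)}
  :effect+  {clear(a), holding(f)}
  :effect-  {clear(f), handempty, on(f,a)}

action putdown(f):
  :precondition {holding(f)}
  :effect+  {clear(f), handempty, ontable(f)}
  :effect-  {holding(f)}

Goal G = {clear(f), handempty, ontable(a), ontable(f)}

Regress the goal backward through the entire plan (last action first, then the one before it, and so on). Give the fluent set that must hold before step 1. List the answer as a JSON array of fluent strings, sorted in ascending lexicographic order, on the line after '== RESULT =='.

Work backward from the goal:
  through step 3 (putdown(f)): drop {clear(f), handempty, ontable(f)}, keep {ontable(a)}, require {holding(f)}
    → {holding(f), ontable(a)}
  through step 2 (unstack(f,a)): drop {holding(f)}, keep {ontable(a)}, require {clear(f), handempty, on(f,a)}
    → {clear(f), handempty, on(f,a), ontable(a)}
  through step 1 (putdown(a)): drop {handempty, ontable(a)}, keep {clear(f), on(f,a)}, require {holding(a)}
    → {clear(f), holding(a), on(f,a)}

== RESULT ==
["clear(f)", "holding(a)", "on(f,a)"]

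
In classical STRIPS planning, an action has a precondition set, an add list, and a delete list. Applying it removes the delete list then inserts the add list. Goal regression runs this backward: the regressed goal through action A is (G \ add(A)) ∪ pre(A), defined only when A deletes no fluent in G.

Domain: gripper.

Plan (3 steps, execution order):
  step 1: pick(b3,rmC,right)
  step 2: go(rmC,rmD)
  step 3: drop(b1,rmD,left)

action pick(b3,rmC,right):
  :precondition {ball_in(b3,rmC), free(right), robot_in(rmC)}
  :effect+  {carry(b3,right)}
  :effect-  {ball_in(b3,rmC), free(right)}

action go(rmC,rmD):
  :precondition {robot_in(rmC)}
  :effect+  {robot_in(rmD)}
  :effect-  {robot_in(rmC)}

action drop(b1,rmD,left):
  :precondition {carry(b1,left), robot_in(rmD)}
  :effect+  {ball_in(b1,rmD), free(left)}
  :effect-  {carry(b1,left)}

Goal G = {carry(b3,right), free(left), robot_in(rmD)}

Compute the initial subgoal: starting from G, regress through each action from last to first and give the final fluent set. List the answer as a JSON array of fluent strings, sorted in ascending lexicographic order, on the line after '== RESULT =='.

Work backward from the goal:
  through step 3 (drop(b1,rmD,left)): drop {free(left)}, keep {carry(b3,right), robot_in(rmD)}, require {carry(b1,left), robot_in(rmD)}
    → {carry(b1,left), carry(b3,right), robot_in(rmD)}
  through step 2 (go(rmC,rmD)): drop {robot_in(rmD)}, keep {carry(b1,left), carry(b3,right)}, require {robot_in(rmC)}
    → {carry(b1,left), carry(b3,right), robot_in(rmC)}
  through step 1 (pick(b3,rmC,right)): drop {carry(b3,right)}, keep {carry(b1,left), robot_in(rmC)}, require {ball_in(b3,rmC), free(right), robot_in(rmC)}
    → {ball_in(b3,rmC), carry(b1,left), free(right), robot_in(rmC)}

== RESULT ==
["ball_in(b3,rmC)", "carry(b1,left)", "free(right)", "robot_in(rmC)"]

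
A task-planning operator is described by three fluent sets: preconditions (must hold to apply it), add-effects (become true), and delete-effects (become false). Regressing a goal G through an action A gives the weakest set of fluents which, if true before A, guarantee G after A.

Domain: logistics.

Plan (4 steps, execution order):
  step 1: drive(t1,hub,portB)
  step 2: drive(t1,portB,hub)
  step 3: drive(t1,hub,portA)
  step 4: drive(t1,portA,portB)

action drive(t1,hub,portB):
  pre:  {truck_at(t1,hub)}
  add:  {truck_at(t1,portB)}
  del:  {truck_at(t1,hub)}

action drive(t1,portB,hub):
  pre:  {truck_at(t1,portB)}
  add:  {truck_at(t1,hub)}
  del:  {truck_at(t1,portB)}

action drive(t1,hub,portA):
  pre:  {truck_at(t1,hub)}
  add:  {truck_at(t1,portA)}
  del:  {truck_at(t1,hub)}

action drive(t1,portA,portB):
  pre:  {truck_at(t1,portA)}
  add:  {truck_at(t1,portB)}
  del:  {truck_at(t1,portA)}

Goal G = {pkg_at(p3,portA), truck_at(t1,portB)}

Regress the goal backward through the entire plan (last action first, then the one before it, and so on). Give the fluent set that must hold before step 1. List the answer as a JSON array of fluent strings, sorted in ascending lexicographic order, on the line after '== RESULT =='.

Work backward from the goal:
  through step 4 (drive(t1,portA,portB)): drop {truck_at(t1,portB)}, keep {pkg_at(p3,portA)}, require {truck_at(t1,portA)}
    → {pkg_at(p3,portA), truck_at(t1,portA)}
  through step 3 (drive(t1,hub,portA)): drop {truck_at(t1,portA)}, keep {pkg_at(p3,portA)}, require {truck_at(t1,hub)}
    → {pkg_at(p3,portA), truck_at(t1,hub)}
  through step 2 (drive(t1,portB,hub)): drop {truck_at(t1,hub)}, keep {pkg_at(p3,portA)}, require {truck_at(t1,portB)}
    → {pkg_at(p3,portA), truck_at(t1,portB)}
  through step 1 (drive(t1,hub,portB)): drop {truck_at(t1,portB)}, keep {pkg_at(p3,portA)}, require {truck_at(t1,hub)}
    → {pkg_at(p3,portA), truck_at(t1,hub)}

== RESULT ==
["pkg_at(p3,portA)", "truck_at(t1,hub)"]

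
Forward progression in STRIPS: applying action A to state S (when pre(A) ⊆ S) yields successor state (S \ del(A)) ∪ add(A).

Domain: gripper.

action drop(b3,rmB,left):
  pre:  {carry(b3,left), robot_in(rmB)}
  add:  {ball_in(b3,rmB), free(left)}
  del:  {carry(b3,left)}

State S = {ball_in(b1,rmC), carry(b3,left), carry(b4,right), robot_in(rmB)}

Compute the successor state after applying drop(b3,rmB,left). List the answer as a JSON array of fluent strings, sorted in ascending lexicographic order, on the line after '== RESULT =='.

Progress:
  pre ⊆ S: {carry(b3,left), robot_in(rmB)} ⊆ S  — applicable
  S \ del = {ball_in(b1,rmC), carry(b4,right), robot_in(rmB)}
  ∪ add   = {ball_in(b1,rmC), ball_in(b3,rmB), carry(b4,right), free(left), robot_in(rmB)}

== RESULT ==
["ball_in(b1,rmC)", "ball_in(b3,rmB)", "carry(b4,right)", "free(left)", "robot_in(rmB)"]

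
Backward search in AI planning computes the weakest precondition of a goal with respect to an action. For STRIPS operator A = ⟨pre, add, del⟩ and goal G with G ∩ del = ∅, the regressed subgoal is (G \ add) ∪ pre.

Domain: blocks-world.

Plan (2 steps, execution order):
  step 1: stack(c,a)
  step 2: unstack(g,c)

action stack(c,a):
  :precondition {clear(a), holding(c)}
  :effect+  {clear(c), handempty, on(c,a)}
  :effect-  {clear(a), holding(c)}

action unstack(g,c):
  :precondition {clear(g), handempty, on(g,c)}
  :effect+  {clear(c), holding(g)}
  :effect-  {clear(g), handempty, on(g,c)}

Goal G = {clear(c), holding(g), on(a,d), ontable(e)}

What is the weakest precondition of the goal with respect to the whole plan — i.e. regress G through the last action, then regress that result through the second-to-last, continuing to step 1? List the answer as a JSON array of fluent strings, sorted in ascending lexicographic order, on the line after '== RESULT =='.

Regress step by step:
  through step 2 (unstack(g,c)): drop {clear(c), holding(g)}, keep {on(a,d), ontable(e)}, require {clear(g), handempty, on(g,c)}
    → {clear(g), handempty, on(a,d), on(g,c), ontable(e)}
  through step 1 (stack(c,a)): drop {handempty}, keep {clear(g), on(a,d), on(g,c), ontable(e)}, require {clear(a), holding(c)}
    → {clear(a), clear(g), holding(c), on(a,d), on(g,c), ontable(e)}

== RESULT ==
["clear(a)", "clear(g)", "holding(c)", "on(a,d)", "on(g,c)", "ontable(e)"]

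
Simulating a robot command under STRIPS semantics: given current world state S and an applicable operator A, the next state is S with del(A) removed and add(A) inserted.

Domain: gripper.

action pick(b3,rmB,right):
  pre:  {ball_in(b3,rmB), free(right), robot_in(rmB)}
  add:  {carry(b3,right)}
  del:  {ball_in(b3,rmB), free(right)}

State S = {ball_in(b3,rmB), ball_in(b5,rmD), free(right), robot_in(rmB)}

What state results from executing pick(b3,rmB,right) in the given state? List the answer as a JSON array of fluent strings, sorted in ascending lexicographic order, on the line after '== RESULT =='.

Progress:
  pre ⊆ S: {ball_in(b3,rmB), free(right), robot_in(rmB)} ⊆ S  — applicable
  S \ del = {ball_in(b5,rmD), robot_in(rmB)}
  ∪ add   = {ball_in(b5,rmD), carry(b3,right), robot_in(rmB)}

== RESULT ==
["ball_in(b5,rmD)", "carry(b3,right)", "robot_in(rmB)"]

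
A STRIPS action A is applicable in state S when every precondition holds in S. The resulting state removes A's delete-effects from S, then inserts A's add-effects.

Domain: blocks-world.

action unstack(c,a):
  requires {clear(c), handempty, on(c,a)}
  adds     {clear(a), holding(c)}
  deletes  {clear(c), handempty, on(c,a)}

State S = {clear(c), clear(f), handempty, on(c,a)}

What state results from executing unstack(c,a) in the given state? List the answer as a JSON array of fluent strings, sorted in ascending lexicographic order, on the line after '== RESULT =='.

Compute (S \ del) ∪ add:
  pre ⊆ S: {clear(c), handempty, on(c,a)} ⊆ S  — applicable
  S \ del = {clear(f)}
  ∪ add   = {clear(a), clear(f), holding(c)}

== RESULT ==
["clear(a)", "clear(f)", "holding(c)"]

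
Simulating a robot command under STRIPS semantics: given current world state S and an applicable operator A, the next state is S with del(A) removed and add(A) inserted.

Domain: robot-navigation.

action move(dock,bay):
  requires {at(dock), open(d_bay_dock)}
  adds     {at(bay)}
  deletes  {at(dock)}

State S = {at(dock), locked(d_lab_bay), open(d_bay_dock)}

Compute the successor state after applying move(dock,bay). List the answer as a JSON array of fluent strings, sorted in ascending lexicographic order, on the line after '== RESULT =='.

Compute (S \ del) ∪ add:
  pre ⊆ S: {at(dock), open(d_bay_dock)} ⊆ S  — applicable
  S \ del = {locked(d_lab_bay), open(d_bay_dock)}
  ∪ add   = {at(bay), locked(d_lab_bay), open(d_bay_dock)}

== RESULT ==
["at(bay)", "locked(d_lab_bay)", "open(d_bay_dock)"]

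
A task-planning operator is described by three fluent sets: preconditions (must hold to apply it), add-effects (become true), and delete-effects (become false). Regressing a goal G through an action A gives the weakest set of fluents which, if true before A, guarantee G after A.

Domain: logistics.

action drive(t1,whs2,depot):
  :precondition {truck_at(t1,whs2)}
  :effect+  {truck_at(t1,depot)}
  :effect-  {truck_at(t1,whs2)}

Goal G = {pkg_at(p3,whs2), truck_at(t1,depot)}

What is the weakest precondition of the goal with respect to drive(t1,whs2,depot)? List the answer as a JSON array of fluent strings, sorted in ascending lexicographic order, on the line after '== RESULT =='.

Regress:
  G ∩ del = {}  (empty — regression defined)
  G \ add = {pkg_at(p3,whs2), truck_at(t1,depot)} \ {truck_at(t1,depot)} = {pkg_at(p3,whs2)}
  ∪ pre   = {pkg_at(p3,whs2)} ∪ {truck_at(t1,whs2)}
          = {pkg_at(p3,whs2), truck_at(t1,whs2)}

== RESULT ==
["pkg_at(p3,whs2)", "truck_at(t1,whs2)"]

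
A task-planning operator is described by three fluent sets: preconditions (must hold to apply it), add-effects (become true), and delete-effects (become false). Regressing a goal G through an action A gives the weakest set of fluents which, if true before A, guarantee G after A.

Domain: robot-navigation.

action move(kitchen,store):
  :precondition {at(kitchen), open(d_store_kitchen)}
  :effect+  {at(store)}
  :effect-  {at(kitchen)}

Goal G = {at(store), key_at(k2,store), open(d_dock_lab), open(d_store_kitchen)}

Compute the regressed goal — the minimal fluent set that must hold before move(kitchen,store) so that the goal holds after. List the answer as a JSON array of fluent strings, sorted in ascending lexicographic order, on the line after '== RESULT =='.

Regress:
  G ∩ del = {}  (empty — regression defined)
  G \ add = {at(store), key_at(k2,store), open(d_dock_lab), open(d_store_kitchen)} \ {at(store)} = {key_at(k2,store), open(d_dock_lab), open(d_store_kitchen)}
  ∪ pre   = {key_at(k2,store), open(d_dock_lab), open(d_store_kitchen)} ∪ {at(kitchen), open(d_store_kitchen)}
          = {at(kitchen), key_at(k2,store), open(d_dock_lab), open(d_store_kitchen)}

== RESULT ==
["at(kitchen)", "key_at(k2,store)", "open(d_dock_lab)", "open(d_store_kitchen)"]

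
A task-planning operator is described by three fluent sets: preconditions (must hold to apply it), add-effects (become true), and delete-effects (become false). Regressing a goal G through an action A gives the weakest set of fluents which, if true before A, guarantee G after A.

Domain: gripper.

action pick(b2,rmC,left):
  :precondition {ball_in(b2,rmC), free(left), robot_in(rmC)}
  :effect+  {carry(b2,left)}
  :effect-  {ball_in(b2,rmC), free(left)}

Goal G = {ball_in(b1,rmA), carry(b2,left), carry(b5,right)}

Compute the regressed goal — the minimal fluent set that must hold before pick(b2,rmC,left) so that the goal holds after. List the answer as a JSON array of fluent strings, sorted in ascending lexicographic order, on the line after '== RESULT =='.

Regress:
  G ∩ del = {}  (empty — regression defined)
  G \ add = {ball_in(b1,rmA), carry(b2,left), carry(b5,right)} \ {carry(b2,left)} = {ball_in(b1,rmA), carry(b5,right)}
  ∪ pre   = {ball_in(b1,rmA), carry(b5,right)} ∪ {ball_in(b2,rmC), free(left), robot_in(rmC)}
          = {ball_in(b1,rmA), ball_in(b2,rmC), carry(b5,right), free(left), robot_in(rmC)}

== RESULT ==
["ball_in(b1,rmA)", "ball_in(b2,rmC)", "carry(b5,right)", "free(left)", "robot_in(rmC)"]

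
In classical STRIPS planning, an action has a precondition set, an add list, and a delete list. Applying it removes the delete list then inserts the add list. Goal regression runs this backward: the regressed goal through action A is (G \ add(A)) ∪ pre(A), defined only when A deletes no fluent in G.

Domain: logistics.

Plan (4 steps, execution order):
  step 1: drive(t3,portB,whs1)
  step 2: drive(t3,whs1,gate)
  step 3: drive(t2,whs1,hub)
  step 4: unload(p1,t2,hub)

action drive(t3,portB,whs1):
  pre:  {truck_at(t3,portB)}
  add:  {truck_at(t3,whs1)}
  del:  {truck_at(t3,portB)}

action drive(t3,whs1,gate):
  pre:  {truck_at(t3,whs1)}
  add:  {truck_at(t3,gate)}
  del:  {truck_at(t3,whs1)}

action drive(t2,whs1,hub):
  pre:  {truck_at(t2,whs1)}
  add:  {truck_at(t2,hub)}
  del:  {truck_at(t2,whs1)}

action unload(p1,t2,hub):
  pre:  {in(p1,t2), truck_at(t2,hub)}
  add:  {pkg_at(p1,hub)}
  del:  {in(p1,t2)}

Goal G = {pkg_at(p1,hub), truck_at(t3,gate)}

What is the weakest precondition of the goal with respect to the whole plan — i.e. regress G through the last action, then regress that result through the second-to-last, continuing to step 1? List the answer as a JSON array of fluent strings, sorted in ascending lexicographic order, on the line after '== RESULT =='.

Regress step by step:
  through step 4 (unload(p1,t2,hub)): drop {pkg_at(p1,hub)}, keep {truck_at(t3,gate)}, require {in(p1,t2), truck_at(t2,hub)}
    → {in(p1,t2), truck_at(t2,hub), truck_at(t3,gate)}
  through step 3 (drive(t2,whs1,hub)): drop {truck_at(t2,hub)}, keep {in(p1,t2), truck_at(t3,gate)}, require {truck_at(t2,whs1)}
    → {in(p1,t2), truck_at(t2,whs1), truck_at(t3,gate)}
  through step 2 (drive(t3,whs1,gate)): drop {truck_at(t3,gate)}, keep {in(p1,t2), truck_at(t2,whs1)}, require {truck_at(t3,whs1)}
    → {in(p1,t2), truck_at(t2,whs1), truck_at(t3,whs1)}
  through step 1 (drive(t3,portB,whs1)): drop {truck_at(t3,whs1)}, keep {in(p1,t2), truck_at(t2,whs1)}, require {truck_at(t3,portB)}
    → {in(p1,t2), truck_at(t2,whs1), truck_at(t3,portB)}

== RESULT ==
["in(p1,t2)", "truck_at(t2,whs1)", "truck_at(t3,portB)"]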